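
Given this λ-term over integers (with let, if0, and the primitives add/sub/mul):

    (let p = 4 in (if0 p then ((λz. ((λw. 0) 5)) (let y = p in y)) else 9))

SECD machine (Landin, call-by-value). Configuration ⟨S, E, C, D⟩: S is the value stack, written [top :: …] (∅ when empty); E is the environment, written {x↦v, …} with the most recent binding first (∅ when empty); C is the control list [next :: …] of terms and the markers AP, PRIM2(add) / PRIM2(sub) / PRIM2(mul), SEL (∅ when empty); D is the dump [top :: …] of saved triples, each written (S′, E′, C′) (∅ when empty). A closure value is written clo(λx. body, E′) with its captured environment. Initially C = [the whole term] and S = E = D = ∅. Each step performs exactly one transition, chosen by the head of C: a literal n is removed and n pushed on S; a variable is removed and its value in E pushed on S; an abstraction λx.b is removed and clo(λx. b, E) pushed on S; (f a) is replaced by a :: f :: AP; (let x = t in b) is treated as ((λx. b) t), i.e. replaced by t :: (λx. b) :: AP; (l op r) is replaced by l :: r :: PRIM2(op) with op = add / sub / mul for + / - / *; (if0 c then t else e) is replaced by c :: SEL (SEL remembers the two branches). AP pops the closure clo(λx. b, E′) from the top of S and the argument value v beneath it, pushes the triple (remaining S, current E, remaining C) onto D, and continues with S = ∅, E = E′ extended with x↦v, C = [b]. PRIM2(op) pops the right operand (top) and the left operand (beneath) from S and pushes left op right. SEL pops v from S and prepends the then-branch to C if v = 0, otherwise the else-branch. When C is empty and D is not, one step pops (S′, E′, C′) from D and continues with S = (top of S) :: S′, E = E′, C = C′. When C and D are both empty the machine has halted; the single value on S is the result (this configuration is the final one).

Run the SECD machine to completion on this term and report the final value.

Answer: 9

Execution trace:
t=0: ⟨S=∅; E=∅; C=[(let p = 4 in (if0 p then ((λz. ((λw. 0) 5)) (let y = p in y)) else 9))]; D=∅⟩
t=1: ⟨S=∅; E=∅; C=[4 :: (λp. (if0 p then ((λz. ((λw. 0) 5)) (let y = p in y)) else 9)) :: AP]; D=∅⟩
t=2: ⟨S=[4]; E=∅; C=[(λp. (if0 p then ((λz. ((λw. 0) 5)) (let y = p in y)) else 9)) :: AP]; D=∅⟩
t=3: ⟨S=[clo(λp. (if0 p then ((λz. ((λw. 0) 5)) (let y = p in y)) else 9), ∅) :: 4]; E=∅; C=[AP]; D=∅⟩
t=4: ⟨S=∅; E={p↦4}; C=[(if0 p then ((λz. ((λw. 0) 5)) (let y = p in y)) else 9)]; D=[(∅, ∅, ∅)]⟩
t=5: ⟨S=∅; E={p↦4}; C=[p :: SEL]; D=[(∅, ∅, ∅)]⟩
t=6: ⟨S=[4]; E={p↦4}; C=[SEL]; D=[(∅, ∅, ∅)]⟩
t=7: ⟨S=∅; E={p↦4}; C=[9]; D=[(∅, ∅, ∅)]⟩
t=8: ⟨S=[9]; E={p↦4}; C=∅; D=[(∅, ∅, ∅)]⟩
t=9: ⟨S=[9]; E=∅; C=∅; D=∅⟩
→ final value 9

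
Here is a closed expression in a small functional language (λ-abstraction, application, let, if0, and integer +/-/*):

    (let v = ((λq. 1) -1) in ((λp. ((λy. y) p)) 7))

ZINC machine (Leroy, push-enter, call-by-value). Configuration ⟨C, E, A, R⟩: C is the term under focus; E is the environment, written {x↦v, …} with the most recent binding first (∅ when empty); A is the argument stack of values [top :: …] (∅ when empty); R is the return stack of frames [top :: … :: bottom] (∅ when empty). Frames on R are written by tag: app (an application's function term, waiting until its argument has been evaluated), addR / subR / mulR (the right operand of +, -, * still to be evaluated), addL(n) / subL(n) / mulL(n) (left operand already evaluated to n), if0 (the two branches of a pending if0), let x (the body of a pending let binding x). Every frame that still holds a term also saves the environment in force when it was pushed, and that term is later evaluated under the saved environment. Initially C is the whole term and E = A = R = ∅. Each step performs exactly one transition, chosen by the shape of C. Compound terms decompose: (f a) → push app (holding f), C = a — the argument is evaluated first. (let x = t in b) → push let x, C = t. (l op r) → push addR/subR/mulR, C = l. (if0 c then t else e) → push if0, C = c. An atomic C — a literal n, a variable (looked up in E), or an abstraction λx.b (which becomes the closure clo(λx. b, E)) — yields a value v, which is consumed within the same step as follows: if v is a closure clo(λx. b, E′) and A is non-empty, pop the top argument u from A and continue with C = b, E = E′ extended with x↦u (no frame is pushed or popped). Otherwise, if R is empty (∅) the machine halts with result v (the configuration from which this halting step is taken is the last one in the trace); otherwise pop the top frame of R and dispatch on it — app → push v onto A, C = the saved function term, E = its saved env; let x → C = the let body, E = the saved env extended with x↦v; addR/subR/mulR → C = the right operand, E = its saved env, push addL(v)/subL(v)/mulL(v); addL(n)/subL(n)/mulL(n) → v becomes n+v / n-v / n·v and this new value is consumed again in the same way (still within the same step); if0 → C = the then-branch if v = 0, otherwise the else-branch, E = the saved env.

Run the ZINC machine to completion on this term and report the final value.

0. ⟨C=(let v = ((λq. 1) -1) in ((λp. ((λy. y) p)) 7)); E=∅; A=∅; R=∅⟩
1. ⟨C=((λq. 1) -1); E=∅; A=∅; R=[let v]⟩
2. ⟨C=-1; E=∅; A=∅; R=[app :: let v]⟩
3. ⟨C=(λq. 1); E=∅; A=[-1]; R=[let v]⟩
4. ⟨C=1; E={q↦-1}; A=∅; R=[let v]⟩
5. ⟨C=((λp. ((λy. y) p)) 7); E={v↦1}; A=∅; R=∅⟩
6. ⟨C=7; E={v↦1}; A=∅; R=[app]⟩
7. ⟨C=(λp. ((λy. y) p)); E={v↦1}; A=[7]; R=∅⟩
8. ⟨C=((λy. y) p); E={p↦7, v↦1}; A=∅; R=∅⟩
9. ⟨C=p; E={p↦7, v↦1}; A=∅; R=[app]⟩
10. ⟨C=(λy. y); E={p↦7, v↦1}; A=[7]; R=∅⟩
11. ⟨C=y; E={y↦7, p↦7, v↦1}; A=∅; R=∅⟩
→ final value 7

Answer: 7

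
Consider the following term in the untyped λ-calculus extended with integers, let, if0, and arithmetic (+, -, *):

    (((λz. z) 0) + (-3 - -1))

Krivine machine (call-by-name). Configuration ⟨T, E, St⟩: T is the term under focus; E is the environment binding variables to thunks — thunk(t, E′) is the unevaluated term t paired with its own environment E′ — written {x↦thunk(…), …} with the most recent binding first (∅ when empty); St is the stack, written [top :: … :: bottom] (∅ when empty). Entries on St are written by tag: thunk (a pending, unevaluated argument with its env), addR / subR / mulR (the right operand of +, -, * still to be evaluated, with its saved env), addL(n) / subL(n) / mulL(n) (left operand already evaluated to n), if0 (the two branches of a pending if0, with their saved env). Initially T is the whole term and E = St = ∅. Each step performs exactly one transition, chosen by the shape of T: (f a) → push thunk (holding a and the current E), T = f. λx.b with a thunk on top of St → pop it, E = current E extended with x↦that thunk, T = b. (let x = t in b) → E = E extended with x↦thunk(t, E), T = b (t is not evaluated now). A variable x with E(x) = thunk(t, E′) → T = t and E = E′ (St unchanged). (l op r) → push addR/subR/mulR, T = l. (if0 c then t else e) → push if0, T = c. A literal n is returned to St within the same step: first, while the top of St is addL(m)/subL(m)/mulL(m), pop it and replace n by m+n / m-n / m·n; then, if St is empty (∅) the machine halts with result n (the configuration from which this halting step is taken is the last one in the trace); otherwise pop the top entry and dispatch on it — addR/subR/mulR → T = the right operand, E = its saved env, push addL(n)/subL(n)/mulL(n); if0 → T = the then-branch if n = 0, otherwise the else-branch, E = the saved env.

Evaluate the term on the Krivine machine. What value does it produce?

[0] ⟨T=(((λz. z) 0) + (-3 - -1)); E=∅; St=∅⟩
[1] ⟨T=((λz. z) 0); E=∅; St=[addR]⟩
[2] ⟨T=(λz. z); E=∅; St=[thunk :: addR]⟩
[3] ⟨T=z; E={z↦thunk(0, ∅)}; St=[addR]⟩
[4] ⟨T=0; E=∅; St=[addR]⟩
[5] ⟨T=(-3 - -1); E=∅; St=[addL(0)]⟩
[6] ⟨T=-3; E=∅; St=[subR :: addL(0)]⟩
[7] ⟨T=-1; E=∅; St=[subL(-3) :: addL(0)]⟩
→ final value -2

Answer: -2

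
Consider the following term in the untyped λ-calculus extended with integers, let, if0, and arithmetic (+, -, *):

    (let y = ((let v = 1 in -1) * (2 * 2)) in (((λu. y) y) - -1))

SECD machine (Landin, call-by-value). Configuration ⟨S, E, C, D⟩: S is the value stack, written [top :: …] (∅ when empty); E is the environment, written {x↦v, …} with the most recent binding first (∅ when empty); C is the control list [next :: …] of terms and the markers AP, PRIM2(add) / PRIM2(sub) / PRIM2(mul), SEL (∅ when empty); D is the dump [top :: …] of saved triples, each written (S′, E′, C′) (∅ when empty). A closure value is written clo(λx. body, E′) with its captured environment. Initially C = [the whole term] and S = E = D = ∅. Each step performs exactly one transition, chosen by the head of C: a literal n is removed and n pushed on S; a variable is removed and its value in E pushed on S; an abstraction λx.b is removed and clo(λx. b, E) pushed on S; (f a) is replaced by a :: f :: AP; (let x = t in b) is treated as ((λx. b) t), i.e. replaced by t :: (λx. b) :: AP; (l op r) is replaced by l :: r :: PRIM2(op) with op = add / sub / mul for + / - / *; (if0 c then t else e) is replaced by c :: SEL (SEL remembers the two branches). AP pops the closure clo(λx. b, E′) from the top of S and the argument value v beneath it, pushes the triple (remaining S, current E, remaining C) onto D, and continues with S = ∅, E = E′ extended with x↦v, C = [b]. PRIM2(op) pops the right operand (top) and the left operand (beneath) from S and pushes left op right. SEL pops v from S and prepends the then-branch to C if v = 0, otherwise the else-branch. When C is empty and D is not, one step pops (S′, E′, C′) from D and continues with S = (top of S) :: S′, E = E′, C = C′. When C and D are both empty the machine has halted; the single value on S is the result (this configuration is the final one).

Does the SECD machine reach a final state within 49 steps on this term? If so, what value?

Answer: -3

Execution trace:
0. <S=∅, E=∅, C=[(let y = ((let v = 1 in -1) * (2 * 2)) in (((λu. y) y) - -1))], D=∅>
1. <S=∅, E=∅, C=[((let v = 1 in -1) * (2 * 2)) :: (λy. (((λu. y) y) - -1)) :: AP], D=∅>
2. <S=∅, E=∅, C=[(let v = 1 in -1) :: (2 * 2) :: PRIM2(mul) :: (λy. (((λu. y) y) - -1)) :: AP], D=∅>
3. <S=∅, E=∅, C=[1 :: (λv. -1) :: AP :: (2 * 2) :: PRIM2(mul) :: (λy. (((λu. y) y) - -1)) :: AP], D=∅>
4. <S=[1], E=∅, C=[(λv. -1) :: AP :: (2 * 2) :: PRIM2(mul) :: (λy. (((λu. y) y) - -1)) :: AP], D=∅>
5. <S=[clo(λv. -1, ∅) :: 1], E=∅, C=[AP :: (2 * 2) :: PRIM2(mul) :: (λy. (((λu. y) y) - -1)) :: AP], D=∅>
6. <S=∅, E={v↦1}, C=[-1], D=[(∅, ∅, [(2 * 2) :: PRIM2(mul) :: (λy. (((λu. y) y) - -1)) :: AP])]>
7. <S=[-1], E={v↦1}, C=∅, D=[(∅, ∅, [(2 * 2) :: PRIM2(mul) :: (λy. (((λu. y) y) - -1)) :: AP])]>
8. <S=[-1], E=∅, C=[(2 * 2) :: PRIM2(mul) :: (λy. (((λu. y) y) - -1)) :: AP], D=∅>
9. <S=[-1], E=∅, C=[2 :: 2 :: PRIM2(mul) :: PRIM2(mul) :: (λy. (((λu. y) y) - -1)) :: AP], D=∅>
10. <S=[2 :: -1], E=∅, C=[2 :: PRIM2(mul) :: PRIM2(mul) :: (λy. (((λu. y) y) - -1)) :: AP], D=∅>
11. <S=[2 :: 2 :: -1], E=∅, C=[PRIM2(mul) :: PRIM2(mul) :: (λy. (((λu. y) y) - -1)) :: AP], D=∅>
12. <S=[4 :: -1], E=∅, C=[PRIM2(mul) :: (λy. (((λu. y) y) - -1)) :: AP], D=∅>
13. <S=[-4], E=∅, C=[(λy. (((λu. y) y) - -1)) :: AP], D=∅>
14. <S=[clo(λy. (((λu. y) y) - -1), ∅) :: -4], E=∅, C=[AP], D=∅>
15. <S=∅, E={y↦-4}, C=[(((λu. y) y) - -1)], D=[(∅, ∅, ∅)]>
16. <S=∅, E={y↦-4}, C=[((λu. y) y) :: -1 :: PRIM2(sub)], D=[(∅, ∅, ∅)]>
17. <S=∅, E={y↦-4}, C=[y :: (λu. y) :: AP :: -1 :: PRIM2(sub)], D=[(∅, ∅, ∅)]>
18. <S=[-4], E={y↦-4}, C=[(λu. y) :: AP :: -1 :: PRIM2(sub)], D=[(∅, ∅, ∅)]>
19. <S=[clo(λu. y, {y↦-4}) :: -4], E={y↦-4}, C=[AP :: -1 :: PRIM2(sub)], D=[(∅, ∅, ∅)]>
20. <S=∅, E={u↦-4, y↦-4}, C=[y], D=[(∅, {y↦-4}, [-1 :: PRIM2(sub)]) :: (∅, ∅, ∅)]>
21. <S=[-4], E={u↦-4, y↦-4}, C=∅, D=[(∅, {y↦-4}, [-1 :: PRIM2(sub)]) :: (∅, ∅, ∅)]>
22. <S=[-4], E={y↦-4}, C=[-1 :: PRIM2(sub)], D=[(∅, ∅, ∅)]>
23. <S=[-1 :: -4], E={y↦-4}, C=[PRIM2(sub)], D=[(∅, ∅, ∅)]>
24. <S=[-3], E={y↦-4}, C=∅, D=[(∅, ∅, ∅)]>
25. <S=[-3], E=∅, C=∅, D=∅>
→ final value -3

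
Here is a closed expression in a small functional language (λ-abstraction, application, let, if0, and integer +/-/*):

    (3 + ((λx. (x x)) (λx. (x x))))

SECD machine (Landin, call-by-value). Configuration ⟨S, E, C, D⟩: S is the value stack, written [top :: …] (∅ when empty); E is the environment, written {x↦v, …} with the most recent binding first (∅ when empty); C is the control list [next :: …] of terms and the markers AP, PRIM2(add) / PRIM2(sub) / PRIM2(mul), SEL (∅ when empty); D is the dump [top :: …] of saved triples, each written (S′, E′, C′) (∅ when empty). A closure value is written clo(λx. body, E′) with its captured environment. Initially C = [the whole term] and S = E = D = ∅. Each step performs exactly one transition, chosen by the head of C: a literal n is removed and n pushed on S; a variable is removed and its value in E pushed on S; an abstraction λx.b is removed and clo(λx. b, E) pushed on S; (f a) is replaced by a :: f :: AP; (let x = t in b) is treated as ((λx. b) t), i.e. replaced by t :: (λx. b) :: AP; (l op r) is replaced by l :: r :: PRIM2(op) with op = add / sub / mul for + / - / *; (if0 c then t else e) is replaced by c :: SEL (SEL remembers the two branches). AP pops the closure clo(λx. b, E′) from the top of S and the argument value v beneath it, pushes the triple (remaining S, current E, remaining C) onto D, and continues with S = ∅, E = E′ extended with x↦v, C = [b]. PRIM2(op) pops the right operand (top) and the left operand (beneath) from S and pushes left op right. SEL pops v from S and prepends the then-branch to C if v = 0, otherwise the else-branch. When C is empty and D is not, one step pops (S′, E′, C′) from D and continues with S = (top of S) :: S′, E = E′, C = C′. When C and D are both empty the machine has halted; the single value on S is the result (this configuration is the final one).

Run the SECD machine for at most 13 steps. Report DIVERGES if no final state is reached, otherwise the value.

t=0: [S=∅ | E=∅ | C=[(3 + ((λx. (x x)) (λx. (x x))))] | D=∅]
t=1: [S=∅ | E=∅ | C=[3 :: ((λx. (x x)) (λx. (x x))) :: PRIM2(add)] | D=∅]
t=2: [S=[3] | E=∅ | C=[((λx. (x x)) (λx. (x x))) :: PRIM2(add)] | D=∅]
t=3: [S=[3] | E=∅ | C=[(λx. (x x)) :: (λx. (x x)) :: AP :: PRIM2(add)] | D=∅]
t=4: [S=[clo(λx. (x x), ∅) :: 3] | E=∅ | C=[(λx. (x x)) :: AP :: PRIM2(add)] | D=∅]
t=5: [S=[clo(λx. (x x), ∅) :: clo(λx. (x x), ∅) :: 3] | E=∅ | C=[AP :: PRIM2(add)] | D=∅]
t=6: [S=∅ | E={x↦clo(λx. (x x), ∅)} | C=[(x x)] | D=[([3], ∅, [PRIM2(add)])]]
t=7: [S=∅ | E={x↦clo(λx. (x x), ∅)} | C=[x :: x :: AP] | D=[([3], ∅, [PRIM2(add)])]]
t=8: [S=[clo(λx. (x x), ∅)] | E={x↦clo(λx. (x x), ∅)} | C=[x :: AP] | D=[([3], ∅, [PRIM2(add)])]]
t=9: [S=[clo(λx. (x x), ∅) :: clo(λx. (x x), ∅)] | E={x↦clo(λx. (x x), ∅)} | C=[AP] | D=[([3], ∅, [PRIM2(add)])]]
t=10: [S=∅ | E={x↦clo(λx. (x x), ∅)} | C=[(x x)] | D=[(∅, {x↦clo(λx. (x x), ∅)}, ∅) :: ([3], ∅, [PRIM2(add)])]]
t=11: [S=∅ | E={x↦clo(λx. (x x), ∅)} | C=[x :: x :: AP] | D=[(∅, {x↦clo(λx. (x x), ∅)}, ∅) :: ([3], ∅, [PRIM2(add)])]]
t=12: [S=[clo(λx. (x x), ∅)] | E={x↦clo(λx. (x x), ∅)} | C=[x :: AP] | D=[(∅, {x↦clo(λx. (x x), ∅)}, ∅) :: ([3], ∅, [PRIM2(add)])]]
t=13: [S=[clo(λx. (x x), ∅) :: clo(λx. (x x), ∅)] | E={x↦clo(λx. (x x), ∅)} | C=[AP] | D=[(∅, {x↦clo(λx. (x x), ∅)}, ∅) :: ([3], ∅, [PRIM2(add)])]]
→ 13 transitions taken and the configuration is still not final: no result within 13 steps

Answer: DIVERGES (no final state within 13 steps)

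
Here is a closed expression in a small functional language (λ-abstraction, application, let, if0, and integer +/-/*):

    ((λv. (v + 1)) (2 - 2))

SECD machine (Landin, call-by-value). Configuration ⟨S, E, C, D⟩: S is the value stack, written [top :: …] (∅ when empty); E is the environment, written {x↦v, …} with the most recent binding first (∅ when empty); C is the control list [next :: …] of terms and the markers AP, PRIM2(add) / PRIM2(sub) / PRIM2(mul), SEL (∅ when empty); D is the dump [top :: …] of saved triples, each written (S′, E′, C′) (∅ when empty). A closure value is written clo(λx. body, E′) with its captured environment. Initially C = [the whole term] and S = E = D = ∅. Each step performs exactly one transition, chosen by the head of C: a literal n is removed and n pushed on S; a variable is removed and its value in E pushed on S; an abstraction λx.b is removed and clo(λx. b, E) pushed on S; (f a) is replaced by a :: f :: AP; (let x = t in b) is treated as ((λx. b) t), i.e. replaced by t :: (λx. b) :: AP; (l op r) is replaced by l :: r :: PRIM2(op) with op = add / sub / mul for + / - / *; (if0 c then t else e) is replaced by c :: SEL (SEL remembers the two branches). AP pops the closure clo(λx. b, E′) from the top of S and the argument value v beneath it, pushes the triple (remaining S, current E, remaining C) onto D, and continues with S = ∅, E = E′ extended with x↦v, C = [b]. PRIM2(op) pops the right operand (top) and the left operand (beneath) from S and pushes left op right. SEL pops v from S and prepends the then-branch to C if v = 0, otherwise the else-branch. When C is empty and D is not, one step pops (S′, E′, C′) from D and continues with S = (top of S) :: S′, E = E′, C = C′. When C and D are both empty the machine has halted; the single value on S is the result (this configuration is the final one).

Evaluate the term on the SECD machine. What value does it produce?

Answer: 1

Machine steps:
0. <S=∅, E=∅, C=[((λv. (v + 1)) (2 - 2))], D=∅>
1. <S=∅, E=∅, C=[(2 - 2) :: (λv. (v + 1)) :: AP], D=∅>
2. <S=∅, E=∅, C=[2 :: 2 :: PRIM2(sub) :: (λv. (v + 1)) :: AP], D=∅>
3. <S=[2], E=∅, C=[2 :: PRIM2(sub) :: (λv. (v + 1)) :: AP], D=∅>
4. <S=[2 :: 2], E=∅, C=[PRIM2(sub) :: (λv. (v + 1)) :: AP], D=∅>
5. <S=[0], E=∅, C=[(λv. (v + 1)) :: AP], D=∅>
6. <S=[clo(λv. (v + 1), ∅) :: 0], E=∅, C=[AP], D=∅>
7. <S=∅, E={v↦0}, C=[(v + 1)], D=[(∅, ∅, ∅)]>
8. <S=∅, E={v↦0}, C=[v :: 1 :: PRIM2(add)], D=[(∅, ∅, ∅)]>
9. <S=[0], E={v↦0}, C=[1 :: PRIM2(add)], D=[(∅, ∅, ∅)]>
10. <S=[1 :: 0], E={v↦0}, C=[PRIM2(add)], D=[(∅, ∅, ∅)]>
11. <S=[1], E={v↦0}, C=∅, D=[(∅, ∅, ∅)]>
12. <S=[1], E=∅, C=∅, D=∅>
→ final value 1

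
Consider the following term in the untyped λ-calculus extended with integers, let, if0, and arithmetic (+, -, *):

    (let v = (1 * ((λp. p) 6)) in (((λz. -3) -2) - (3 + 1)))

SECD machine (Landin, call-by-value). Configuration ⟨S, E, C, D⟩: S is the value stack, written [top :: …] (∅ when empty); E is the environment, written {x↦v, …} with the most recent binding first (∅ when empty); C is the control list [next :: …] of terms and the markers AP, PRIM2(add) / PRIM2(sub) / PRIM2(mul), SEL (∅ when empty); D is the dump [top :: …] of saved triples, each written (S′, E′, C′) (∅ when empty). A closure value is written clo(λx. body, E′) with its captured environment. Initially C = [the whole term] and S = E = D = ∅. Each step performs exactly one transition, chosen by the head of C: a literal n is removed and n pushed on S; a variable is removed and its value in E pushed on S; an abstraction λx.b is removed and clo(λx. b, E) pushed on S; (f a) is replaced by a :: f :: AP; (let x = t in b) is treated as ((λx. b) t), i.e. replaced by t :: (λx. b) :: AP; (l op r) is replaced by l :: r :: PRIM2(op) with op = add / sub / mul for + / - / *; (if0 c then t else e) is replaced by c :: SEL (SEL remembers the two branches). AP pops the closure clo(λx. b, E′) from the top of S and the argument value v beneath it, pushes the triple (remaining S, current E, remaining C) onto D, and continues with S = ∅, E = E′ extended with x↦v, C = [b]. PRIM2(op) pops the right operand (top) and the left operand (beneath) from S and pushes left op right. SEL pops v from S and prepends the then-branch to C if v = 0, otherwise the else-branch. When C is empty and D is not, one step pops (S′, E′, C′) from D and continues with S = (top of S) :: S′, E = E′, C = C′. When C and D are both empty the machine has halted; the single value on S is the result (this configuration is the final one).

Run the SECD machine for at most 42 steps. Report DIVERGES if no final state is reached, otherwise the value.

Answer: -7

Derivation:
0. <S=∅, E=∅, C=[(let v = (1 * ((λp. p) 6)) in (((λz. -3) -2) - (3 + 1)))], D=∅>
1. <S=∅, E=∅, C=[(1 * ((λp. p) 6)) :: (λv. (((λz. -3) -2) - (3 + 1))) :: AP], D=∅>
2. <S=∅, E=∅, C=[1 :: ((λp. p) 6) :: PRIM2(mul) :: (λv. (((λz. -3) -2) - (3 + 1))) :: AP], D=∅>
3. <S=[1], E=∅, C=[((λp. p) 6) :: PRIM2(mul) :: (λv. (((λz. -3) -2) - (3 + 1))) :: AP], D=∅>
4. <S=[1], E=∅, C=[6 :: (λp. p) :: AP :: PRIM2(mul) :: (λv. (((λz. -3) -2) - (3 + 1))) :: AP], D=∅>
5. <S=[6 :: 1], E=∅, C=[(λp. p) :: AP :: PRIM2(mul) :: (λv. (((λz. -3) -2) - (3 + 1))) :: AP], D=∅>
6. <S=[clo(λp. p, ∅) :: 6 :: 1], E=∅, C=[AP :: PRIM2(mul) :: (λv. (((λz. -3) -2) - (3 + 1))) :: AP], D=∅>
7. <S=∅, E={p↦6}, C=[p], D=[([1], ∅, [PRIM2(mul) :: (λv. (((λz. -3) -2) - (3 + 1))) :: AP])]>
8. <S=[6], E={p↦6}, C=∅, D=[([1], ∅, [PRIM2(mul) :: (λv. (((λz. -3) -2) - (3 + 1))) :: AP])]>
9. <S=[6 :: 1], E=∅, C=[PRIM2(mul) :: (λv. (((λz. -3) -2) - (3 + 1))) :: AP], D=∅>
10. <S=[6], E=∅, C=[(λv. (((λz. -3) -2) - (3 + 1))) :: AP], D=∅>
11. <S=[clo(λv. (((λz. -3) -2) - (3 + 1)), ∅) :: 6], E=∅, C=[AP], D=∅>
12. <S=∅, E={v↦6}, C=[(((λz. -3) -2) - (3 + 1))], D=[(∅, ∅, ∅)]>
13. <S=∅, E={v↦6}, C=[((λz. -3) -2) :: (3 + 1) :: PRIM2(sub)], D=[(∅, ∅, ∅)]>
14. <S=∅, E={v↦6}, C=[-2 :: (λz. -3) :: AP :: (3 + 1) :: PRIM2(sub)], D=[(∅, ∅, ∅)]>
15. <S=[-2], E={v↦6}, C=[(λz. -3) :: AP :: (3 + 1) :: PRIM2(sub)], D=[(∅, ∅, ∅)]>
16. <S=[clo(λz. -3, {v↦6}) :: -2], E={v↦6}, C=[AP :: (3 + 1) :: PRIM2(sub)], D=[(∅, ∅, ∅)]>
17. <S=∅, E={z↦-2, v↦6}, C=[-3], D=[(∅, {v↦6}, [(3 + 1) :: PRIM2(sub)]) :: (∅, ∅, ∅)]>
18. <S=[-3], E={z↦-2, v↦6}, C=∅, D=[(∅, {v↦6}, [(3 + 1) :: PRIM2(sub)]) :: (∅, ∅, ∅)]>
19. <S=[-3], E={v↦6}, C=[(3 + 1) :: PRIM2(sub)], D=[(∅, ∅, ∅)]>
20. <S=[-3], E={v↦6}, C=[3 :: 1 :: PRIM2(add) :: PRIM2(sub)], D=[(∅, ∅, ∅)]>
21. <S=[3 :: -3], E={v↦6}, C=[1 :: PRIM2(add) :: PRIM2(sub)], D=[(∅, ∅, ∅)]>
22. <S=[1 :: 3 :: -3], E={v↦6}, C=[PRIM2(add) :: PRIM2(sub)], D=[(∅, ∅, ∅)]>
23. <S=[4 :: -3], E={v↦6}, C=[PRIM2(sub)], D=[(∅, ∅, ∅)]>
24. <S=[-7], E={v↦6}, C=∅, D=[(∅, ∅, ∅)]>
25. <S=[-7], E=∅, C=∅, D=∅>
→ final value -7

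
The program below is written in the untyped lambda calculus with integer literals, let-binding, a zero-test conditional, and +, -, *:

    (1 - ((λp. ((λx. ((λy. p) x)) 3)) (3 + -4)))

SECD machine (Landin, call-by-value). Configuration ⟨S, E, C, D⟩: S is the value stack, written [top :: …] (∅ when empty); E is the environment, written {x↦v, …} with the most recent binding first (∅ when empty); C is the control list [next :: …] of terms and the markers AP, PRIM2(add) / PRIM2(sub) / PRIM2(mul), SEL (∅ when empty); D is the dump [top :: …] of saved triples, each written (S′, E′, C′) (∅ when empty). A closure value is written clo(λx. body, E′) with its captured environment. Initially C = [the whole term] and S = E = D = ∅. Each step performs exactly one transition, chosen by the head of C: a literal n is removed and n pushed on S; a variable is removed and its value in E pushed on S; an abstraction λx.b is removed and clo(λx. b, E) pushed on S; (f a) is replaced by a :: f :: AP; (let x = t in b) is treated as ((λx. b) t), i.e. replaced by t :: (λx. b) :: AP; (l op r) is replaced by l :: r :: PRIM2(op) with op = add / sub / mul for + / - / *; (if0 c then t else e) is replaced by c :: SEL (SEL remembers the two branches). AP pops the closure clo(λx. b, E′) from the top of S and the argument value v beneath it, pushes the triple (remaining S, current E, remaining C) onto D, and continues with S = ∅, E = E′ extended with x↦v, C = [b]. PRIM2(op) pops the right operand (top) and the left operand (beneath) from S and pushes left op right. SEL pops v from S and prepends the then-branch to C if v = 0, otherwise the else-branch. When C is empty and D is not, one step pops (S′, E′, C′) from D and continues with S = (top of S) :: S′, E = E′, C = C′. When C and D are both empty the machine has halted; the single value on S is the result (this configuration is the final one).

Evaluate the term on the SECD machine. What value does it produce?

Answer: 2

Machine steps:
[0] [S=∅ | E=∅ | C=[(1 - ((λp. ((λx. ((λy. p) x)) 3)) (3 + -4)))] | D=∅]
[1] [S=∅ | E=∅ | C=[1 :: ((λp. ((λx. ((λy. p) x)) 3)) (3 + -4)) :: PRIM2(sub)] | D=∅]
[2] [S=[1] | E=∅ | C=[((λp. ((λx. ((λy. p) x)) 3)) (3 + -4)) :: PRIM2(sub)] | D=∅]
[3] [S=[1] | E=∅ | C=[(3 + -4) :: (λp. ((λx. ((λy. p) x)) 3)) :: AP :: PRIM2(sub)] | D=∅]
[4] [S=[1] | E=∅ | C=[3 :: -4 :: PRIM2(add) :: (λp. ((λx. ((λy. p) x)) 3)) :: AP :: PRIM2(sub)] | D=∅]
[5] [S=[3 :: 1] | E=∅ | C=[-4 :: PRIM2(add) :: (λp. ((λx. ((λy. p) x)) 3)) :: AP :: PRIM2(sub)] | D=∅]
[6] [S=[-4 :: 3 :: 1] | E=∅ | C=[PRIM2(add) :: (λp. ((λx. ((λy. p) x)) 3)) :: AP :: PRIM2(sub)] | D=∅]
[7] [S=[-1 :: 1] | E=∅ | C=[(λp. ((λx. ((λy. p) x)) 3)) :: AP :: PRIM2(sub)] | D=∅]
[8] [S=[clo(λp. ((λx. ((λy. p) x)) 3), ∅) :: -1 :: 1] | E=∅ | C=[AP :: PRIM2(sub)] | D=∅]
[9] [S=∅ | E={p↦-1} | C=[((λx. ((λy. p) x)) 3)] | D=[([1], ∅, [PRIM2(sub)])]]
[10] [S=∅ | E={p↦-1} | C=[3 :: (λx. ((λy. p) x)) :: AP] | D=[([1], ∅, [PRIM2(sub)])]]
[11] [S=[3] | E={p↦-1} | C=[(λx. ((λy. p) x)) :: AP] | D=[([1], ∅, [PRIM2(sub)])]]
[12] [S=[clo(λx. ((λy. p) x), {p↦-1}) :: 3] | E={p↦-1} | C=[AP] | D=[([1], ∅, [PRIM2(sub)])]]
[13] [S=∅ | E={x↦3, p↦-1} | C=[((λy. p) x)] | D=[(∅, {p↦-1}, ∅) :: ([1], ∅, [PRIM2(sub)])]]
[14] [S=∅ | E={x↦3, p↦-1} | C=[x :: (λy. p) :: AP] | D=[(∅, {p↦-1}, ∅) :: ([1], ∅, [PRIM2(sub)])]]
[15] [S=[3] | E={x↦3, p↦-1} | C=[(λy. p) :: AP] | D=[(∅, {p↦-1}, ∅) :: ([1], ∅, [PRIM2(sub)])]]
[16] [S=[clo(λy. p, {x↦3, p↦-1}) :: 3] | E={x↦3, p↦-1} | C=[AP] | D=[(∅, {p↦-1}, ∅) :: ([1], ∅, [PRIM2(sub)])]]
[17] [S=∅ | E={y↦3, x↦3, p↦-1} | C=[p] | D=[(∅, {x↦3, p↦-1}, ∅) :: (∅, {p↦-1}, ∅) :: ([1], ∅, [PRIM2(sub)])]]
[18] [S=[-1] | E={y↦3, x↦3, p↦-1} | C=∅ | D=[(∅, {x↦3, p↦-1}, ∅) :: (∅, {p↦-1}, ∅) :: ([1], ∅, [PRIM2(sub)])]]
[19] [S=[-1] | E={x↦3, p↦-1} | C=∅ | D=[(∅, {p↦-1}, ∅) :: ([1], ∅, [PRIM2(sub)])]]
[20] [S=[-1] | E={p↦-1} | C=∅ | D=[([1], ∅, [PRIM2(sub)])]]
[21] [S=[-1 :: 1] | E=∅ | C=[PRIM2(sub)] | D=∅]
[22] [S=[2] | E=∅ | C=∅ | D=∅]
→ final value 2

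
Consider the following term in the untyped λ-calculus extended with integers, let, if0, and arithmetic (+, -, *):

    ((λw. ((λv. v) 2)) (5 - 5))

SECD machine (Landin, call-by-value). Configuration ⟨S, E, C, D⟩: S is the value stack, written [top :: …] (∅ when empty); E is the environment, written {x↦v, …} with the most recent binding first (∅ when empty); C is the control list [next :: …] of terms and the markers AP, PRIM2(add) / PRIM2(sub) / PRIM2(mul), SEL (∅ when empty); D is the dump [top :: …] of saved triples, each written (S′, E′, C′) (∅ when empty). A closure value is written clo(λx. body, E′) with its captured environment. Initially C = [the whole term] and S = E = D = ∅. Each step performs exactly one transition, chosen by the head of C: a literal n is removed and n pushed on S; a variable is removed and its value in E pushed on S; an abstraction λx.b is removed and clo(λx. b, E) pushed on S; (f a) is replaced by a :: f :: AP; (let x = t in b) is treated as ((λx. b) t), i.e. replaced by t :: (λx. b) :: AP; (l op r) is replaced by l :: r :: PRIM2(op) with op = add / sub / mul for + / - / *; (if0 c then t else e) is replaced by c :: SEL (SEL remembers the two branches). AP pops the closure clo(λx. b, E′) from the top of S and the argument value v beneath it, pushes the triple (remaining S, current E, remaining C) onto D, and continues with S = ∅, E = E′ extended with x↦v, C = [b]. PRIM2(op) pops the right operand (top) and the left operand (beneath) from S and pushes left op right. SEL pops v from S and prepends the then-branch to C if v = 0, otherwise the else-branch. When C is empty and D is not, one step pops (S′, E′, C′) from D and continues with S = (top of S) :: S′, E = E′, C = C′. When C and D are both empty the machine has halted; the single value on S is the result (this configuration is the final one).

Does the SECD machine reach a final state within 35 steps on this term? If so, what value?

Answer: 2

Execution trace:
0. <S=∅, E=∅, C=[((λw. ((λv. v) 2)) (5 - 5))], D=∅>
1. <S=∅, E=∅, C=[(5 - 5) :: (λw. ((λv. v) 2)) :: AP], D=∅>
2. <S=∅, E=∅, C=[5 :: 5 :: PRIM2(sub) :: (λw. ((λv. v) 2)) :: AP], D=∅>
3. <S=[5], E=∅, C=[5 :: PRIM2(sub) :: (λw. ((λv. v) 2)) :: AP], D=∅>
4. <S=[5 :: 5], E=∅, C=[PRIM2(sub) :: (λw. ((λv. v) 2)) :: AP], D=∅>
5. <S=[0], E=∅, C=[(λw. ((λv. v) 2)) :: AP], D=∅>
6. <S=[clo(λw. ((λv. v) 2), ∅) :: 0], E=∅, C=[AP], D=∅>
7. <S=∅, E={w↦0}, C=[((λv. v) 2)], D=[(∅, ∅, ∅)]>
8. <S=∅, E={w↦0}, C=[2 :: (λv. v) :: AP], D=[(∅, ∅, ∅)]>
9. <S=[2], E={w↦0}, C=[(λv. v) :: AP], D=[(∅, ∅, ∅)]>
10. <S=[clo(λv. v, {w↦0}) :: 2], E={w↦0}, C=[AP], D=[(∅, ∅, ∅)]>
11. <S=∅, E={v↦2, w↦0}, C=[v], D=[(∅, {w↦0}, ∅) :: (∅, ∅, ∅)]>
12. <S=[2], E={v↦2, w↦0}, C=∅, D=[(∅, {w↦0}, ∅) :: (∅, ∅, ∅)]>
13. <S=[2], E={w↦0}, C=∅, D=[(∅, ∅, ∅)]>
14. <S=[2], E=∅, C=∅, D=∅>
→ final value 2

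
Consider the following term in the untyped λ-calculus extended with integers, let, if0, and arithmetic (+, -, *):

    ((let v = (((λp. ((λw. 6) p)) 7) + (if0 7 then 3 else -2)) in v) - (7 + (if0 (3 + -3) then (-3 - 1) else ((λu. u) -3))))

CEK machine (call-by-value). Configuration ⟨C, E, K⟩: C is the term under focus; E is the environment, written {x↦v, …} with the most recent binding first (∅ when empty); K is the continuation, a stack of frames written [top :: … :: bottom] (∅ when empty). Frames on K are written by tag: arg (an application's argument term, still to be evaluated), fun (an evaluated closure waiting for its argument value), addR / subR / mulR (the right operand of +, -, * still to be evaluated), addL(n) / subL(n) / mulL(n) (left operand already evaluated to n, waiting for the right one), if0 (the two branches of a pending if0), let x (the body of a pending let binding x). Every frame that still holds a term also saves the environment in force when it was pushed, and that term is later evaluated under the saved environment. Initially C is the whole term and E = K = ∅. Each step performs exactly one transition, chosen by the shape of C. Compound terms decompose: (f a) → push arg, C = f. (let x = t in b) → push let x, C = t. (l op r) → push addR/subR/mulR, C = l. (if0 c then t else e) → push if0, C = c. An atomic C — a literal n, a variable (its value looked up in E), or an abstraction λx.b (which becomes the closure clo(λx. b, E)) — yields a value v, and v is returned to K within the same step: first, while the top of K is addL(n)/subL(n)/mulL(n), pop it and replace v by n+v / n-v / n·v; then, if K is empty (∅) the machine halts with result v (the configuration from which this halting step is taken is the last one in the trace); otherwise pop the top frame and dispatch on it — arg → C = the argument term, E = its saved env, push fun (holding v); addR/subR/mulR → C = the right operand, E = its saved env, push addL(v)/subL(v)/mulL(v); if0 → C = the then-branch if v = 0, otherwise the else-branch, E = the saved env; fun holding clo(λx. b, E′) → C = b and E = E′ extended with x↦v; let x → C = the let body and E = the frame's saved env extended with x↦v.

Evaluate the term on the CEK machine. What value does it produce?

[0] [C=((let v = (((λp. ((λw. 6) p)) 7) + (if0 7 then 3 else -2)) in v) - (7 + (if0 (3 + -3) then (-3 - 1) else ((λu. u) -3)))) | E=∅ | K=∅]
[1] [C=(let v = (((λp. ((λw. 6) p)) 7) + (if0 7 then 3 else -2)) in v) | E=∅ | K=[subR]]
[2] [C=(((λp. ((λw. 6) p)) 7) + (if0 7 then 3 else -2)) | E=∅ | K=[let v :: subR]]
[3] [C=((λp. ((λw. 6) p)) 7) | E=∅ | K=[addR :: let v :: subR]]
[4] [C=(λp. ((λw. 6) p)) | E=∅ | K=[arg :: addR :: let v :: subR]]
[5] [C=7 | E=∅ | K=[fun :: addR :: let v :: subR]]
[6] [C=((λw. 6) p) | E={p↦7} | K=[addR :: let v :: subR]]
[7] [C=(λw. 6) | E={p↦7} | K=[arg :: addR :: let v :: subR]]
[8] [C=p | E={p↦7} | K=[fun :: addR :: let v :: subR]]
[9] [C=6 | E={w↦7, p↦7} | K=[addR :: let v :: subR]]
[10] [C=(if0 7 then 3 else -2) | E=∅ | K=[addL(6) :: let v :: subR]]
[11] [C=7 | E=∅ | K=[if0 :: addL(6) :: let v :: subR]]
[12] [C=-2 | E=∅ | K=[addL(6) :: let v :: subR]]
[13] [C=v | E={v↦4} | K=[subR]]
[14] [C=(7 + (if0 (3 + -3) then (-3 - 1) else ((λu. u) -3))) | E=∅ | K=[subL(4)]]
[15] [C=7 | E=∅ | K=[addR :: subL(4)]]
[16] [C=(if0 (3 + -3) then (-3 - 1) else ((λu. u) -3)) | E=∅ | K=[addL(7) :: subL(4)]]
[17] [C=(3 + -3) | E=∅ | K=[if0 :: addL(7) :: subL(4)]]
[18] [C=3 | E=∅ | K=[addR :: if0 :: addL(7) :: subL(4)]]
[19] [C=-3 | E=∅ | K=[addL(3) :: if0 :: addL(7) :: subL(4)]]
[20] [C=(-3 - 1) | E=∅ | K=[addL(7) :: subL(4)]]
[21] [C=-3 | E=∅ | K=[subR :: addL(7) :: subL(4)]]
[22] [C=1 | E=∅ | K=[subL(-3) :: addL(7) :: subL(4)]]
→ final value 1

Answer: 1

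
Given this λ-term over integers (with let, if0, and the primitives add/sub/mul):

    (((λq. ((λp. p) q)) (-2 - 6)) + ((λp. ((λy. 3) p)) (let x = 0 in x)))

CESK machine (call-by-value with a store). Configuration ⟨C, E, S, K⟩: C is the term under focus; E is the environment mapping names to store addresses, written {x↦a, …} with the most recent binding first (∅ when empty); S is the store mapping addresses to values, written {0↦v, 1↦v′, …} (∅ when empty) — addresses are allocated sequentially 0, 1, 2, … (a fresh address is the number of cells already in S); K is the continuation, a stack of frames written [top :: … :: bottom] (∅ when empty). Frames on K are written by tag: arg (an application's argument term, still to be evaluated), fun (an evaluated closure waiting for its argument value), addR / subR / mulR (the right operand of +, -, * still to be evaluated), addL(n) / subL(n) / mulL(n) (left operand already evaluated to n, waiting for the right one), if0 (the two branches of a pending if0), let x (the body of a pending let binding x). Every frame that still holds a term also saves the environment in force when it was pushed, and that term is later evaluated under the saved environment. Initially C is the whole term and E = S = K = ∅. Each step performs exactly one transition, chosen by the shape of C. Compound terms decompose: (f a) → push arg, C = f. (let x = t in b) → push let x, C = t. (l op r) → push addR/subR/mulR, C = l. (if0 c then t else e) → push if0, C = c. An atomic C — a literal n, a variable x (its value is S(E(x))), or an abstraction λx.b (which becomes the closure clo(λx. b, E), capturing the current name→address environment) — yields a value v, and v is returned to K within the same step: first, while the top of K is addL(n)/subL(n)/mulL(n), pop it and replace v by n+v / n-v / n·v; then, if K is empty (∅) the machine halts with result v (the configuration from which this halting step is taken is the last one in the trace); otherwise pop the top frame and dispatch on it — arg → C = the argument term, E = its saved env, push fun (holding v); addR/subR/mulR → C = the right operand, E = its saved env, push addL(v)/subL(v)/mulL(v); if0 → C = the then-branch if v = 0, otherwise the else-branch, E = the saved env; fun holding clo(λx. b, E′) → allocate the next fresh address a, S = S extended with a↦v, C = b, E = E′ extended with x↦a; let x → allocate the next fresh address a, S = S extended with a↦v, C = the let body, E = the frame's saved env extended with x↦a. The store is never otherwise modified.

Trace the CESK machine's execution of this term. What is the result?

Answer: -5

Machine steps:
t=0: ⟨C=(((λq. ((λp. p) q)) (-2 - 6)) + ((λp. ((λy. 3) p)) (let x = 0 in x))); E=∅; S=∅; K=∅⟩
t=1: ⟨C=((λq. ((λp. p) q)) (-2 - 6)); E=∅; S=∅; K=[addR]⟩
t=2: ⟨C=(λq. ((λp. p) q)); E=∅; S=∅; K=[arg :: addR]⟩
t=3: ⟨C=(-2 - 6); E=∅; S=∅; K=[fun :: addR]⟩
t=4: ⟨C=-2; E=∅; S=∅; K=[subR :: fun :: addR]⟩
t=5: ⟨C=6; E=∅; S=∅; K=[subL(-2) :: fun :: addR]⟩
t=6: ⟨C=((λp. p) q); E={q↦0}; S={0↦-8}; K=[addR]⟩
t=7: ⟨C=(λp. p); E={q↦0}; S={0↦-8}; K=[arg :: addR]⟩
t=8: ⟨C=q; E={q↦0}; S={0↦-8}; K=[fun :: addR]⟩
t=9: ⟨C=p; E={p↦1, q↦0}; S={0↦-8, 1↦-8}; K=[addR]⟩
t=10: ⟨C=((λp. ((λy. 3) p)) (let x = 0 in x)); E=∅; S={0↦-8, 1↦-8}; K=[addL(-8)]⟩
t=11: ⟨C=(λp. ((λy. 3) p)); E=∅; S={0↦-8, 1↦-8}; K=[arg :: addL(-8)]⟩
t=12: ⟨C=(let x = 0 in x); E=∅; S={0↦-8, 1↦-8}; K=[fun :: addL(-8)]⟩
t=13: ⟨C=0; E=∅; S={0↦-8, 1↦-8}; K=[let x :: fun :: addL(-8)]⟩
t=14: ⟨C=x; E={x↦2}; S={0↦-8, 1↦-8, 2↦0}; K=[fun :: addL(-8)]⟩
t=15: ⟨C=((λy. 3) p); E={p↦3}; S={0↦-8, 1↦-8, 2↦0, 3↦0}; K=[addL(-8)]⟩
t=16: ⟨C=(λy. 3); E={p↦3}; S={0↦-8, 1↦-8, 2↦0, 3↦0}; K=[arg :: addL(-8)]⟩
t=17: ⟨C=p; E={p↦3}; S={0↦-8, 1↦-8, 2↦0, 3↦0}; K=[fun :: addL(-8)]⟩
t=18: ⟨C=3; E={y↦4, p↦3}; S={0↦-8, 1↦-8, 2↦0, 3↦0, 4↦0}; K=[addL(-8)]⟩
→ final value -5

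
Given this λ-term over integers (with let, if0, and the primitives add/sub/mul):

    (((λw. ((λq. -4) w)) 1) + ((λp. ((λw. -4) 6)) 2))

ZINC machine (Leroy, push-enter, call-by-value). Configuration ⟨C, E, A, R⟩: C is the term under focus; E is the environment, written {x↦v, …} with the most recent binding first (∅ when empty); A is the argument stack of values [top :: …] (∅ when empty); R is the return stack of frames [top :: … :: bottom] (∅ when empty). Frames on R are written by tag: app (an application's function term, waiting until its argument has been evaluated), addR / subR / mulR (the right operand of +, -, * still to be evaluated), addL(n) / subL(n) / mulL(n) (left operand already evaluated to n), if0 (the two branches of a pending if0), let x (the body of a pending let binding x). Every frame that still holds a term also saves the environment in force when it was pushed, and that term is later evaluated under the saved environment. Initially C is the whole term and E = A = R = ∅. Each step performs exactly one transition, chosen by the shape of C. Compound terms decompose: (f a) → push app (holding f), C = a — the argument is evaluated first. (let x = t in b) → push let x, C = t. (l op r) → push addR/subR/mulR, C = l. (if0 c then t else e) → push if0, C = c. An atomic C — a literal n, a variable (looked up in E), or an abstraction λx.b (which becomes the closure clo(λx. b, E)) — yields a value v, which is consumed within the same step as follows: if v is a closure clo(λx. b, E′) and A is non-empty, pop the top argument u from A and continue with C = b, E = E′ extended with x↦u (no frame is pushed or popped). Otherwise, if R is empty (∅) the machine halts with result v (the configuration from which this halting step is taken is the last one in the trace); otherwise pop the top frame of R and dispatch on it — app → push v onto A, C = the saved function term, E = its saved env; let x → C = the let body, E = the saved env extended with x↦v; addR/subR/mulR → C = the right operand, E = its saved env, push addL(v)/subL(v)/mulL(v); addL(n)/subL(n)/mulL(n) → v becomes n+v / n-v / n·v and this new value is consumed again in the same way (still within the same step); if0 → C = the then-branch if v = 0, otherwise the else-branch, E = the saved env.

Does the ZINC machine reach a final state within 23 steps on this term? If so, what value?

Answer: -8

Derivation:
step 0: [C=(((λw. ((λq. -4) w)) 1) + ((λp. ((λw. -4) 6)) 2)) | E=∅ | A=∅ | R=∅]
step 1: [C=((λw. ((λq. -4) w)) 1) | E=∅ | A=∅ | R=[addR]]
step 2: [C=1 | E=∅ | A=∅ | R=[app :: addR]]
step 3: [C=(λw. ((λq. -4) w)) | E=∅ | A=[1] | R=[addR]]
step 4: [C=((λq. -4) w) | E={w↦1} | A=∅ | R=[addR]]
step 5: [C=w | E={w↦1} | A=∅ | R=[app :: addR]]
step 6: [C=(λq. -4) | E={w↦1} | A=[1] | R=[addR]]
step 7: [C=-4 | E={q↦1, w↦1} | A=∅ | R=[addR]]
step 8: [C=((λp. ((λw. -4) 6)) 2) | E=∅ | A=∅ | R=[addL(-4)]]
step 9: [C=2 | E=∅ | A=∅ | R=[app :: addL(-4)]]
step 10: [C=(λp. ((λw. -4) 6)) | E=∅ | A=[2] | R=[addL(-4)]]
step 11: [C=((λw. -4) 6) | E={p↦2} | A=∅ | R=[addL(-4)]]
step 12: [C=6 | E={p↦2} | A=∅ | R=[app :: addL(-4)]]
step 13: [C=(λw. -4) | E={p↦2} | A=[6] | R=[addL(-4)]]
step 14: [C=-4 | E={w↦6, p↦2} | A=∅ | R=[addL(-4)]]
→ final value -8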